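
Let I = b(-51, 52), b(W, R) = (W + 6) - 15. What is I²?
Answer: 3600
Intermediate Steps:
b(W, R) = -9 + W (b(W, R) = (6 + W) - 15 = -9 + W)
I = -60 (I = -9 - 51 = -60)
I² = (-60)² = 3600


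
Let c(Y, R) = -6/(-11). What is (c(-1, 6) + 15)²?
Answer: 29241/121 ≈ 241.66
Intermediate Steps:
c(Y, R) = 6/11 (c(Y, R) = -6*(-1/11) = 6/11)
(c(-1, 6) + 15)² = (6/11 + 15)² = (171/11)² = 29241/121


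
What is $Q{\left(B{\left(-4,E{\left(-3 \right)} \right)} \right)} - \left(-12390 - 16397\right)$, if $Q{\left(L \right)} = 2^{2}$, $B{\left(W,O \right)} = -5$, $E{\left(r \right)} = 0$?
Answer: $28791$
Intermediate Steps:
$Q{\left(L \right)} = 4$
$Q{\left(B{\left(-4,E{\left(-3 \right)} \right)} \right)} - \left(-12390 - 16397\right) = 4 - \left(-12390 - 16397\right) = 4 - -28787 = 4 + 28787 = 28791$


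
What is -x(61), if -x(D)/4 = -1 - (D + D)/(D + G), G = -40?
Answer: -572/21 ≈ -27.238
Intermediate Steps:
x(D) = 4 + 8*D/(-40 + D) (x(D) = -4*(-1 - (D + D)/(D - 40)) = -4*(-1 - 2*D/(-40 + D)) = 4 + 8*D/(-40 + D))
-x(61) = -4*(-40 + 3*61)/(-40 + 61) = -4*(-40 + 183)/21 = -4*143/21 = -1*572/21 = -572/21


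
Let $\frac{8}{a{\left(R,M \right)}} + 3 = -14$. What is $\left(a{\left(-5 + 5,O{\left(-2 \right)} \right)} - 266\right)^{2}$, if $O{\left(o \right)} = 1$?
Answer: $\frac{20520900}{289} \approx 71007.0$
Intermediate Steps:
$a{\left(R,M \right)} = - \frac{8}{17}$ ($a{\left(R,M \right)} = \frac{8}{-3 - 14} = \frac{8}{-17} = 8 \left(- \frac{1}{17}\right) = - \frac{8}{17}$)
$\left(a{\left(-5 + 5,O{\left(-2 \right)} \right)} - 266\right)^{2} = \left(- \frac{8}{17} - 266\right)^{2} = \left(- \frac{4530}{17}\right)^{2} = \frac{20520900}{289}$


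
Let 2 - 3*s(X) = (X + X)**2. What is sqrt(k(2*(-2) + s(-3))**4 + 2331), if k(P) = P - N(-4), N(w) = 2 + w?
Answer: sqrt(2748811)/9 ≈ 184.22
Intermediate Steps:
s(X) = 2/3 - 4*X**2/3 (s(X) = 2/3 - (X + X)**2/3 = 2/3 - 4*X**2/3)
k(P) = 2 + P (k(P) = P - (2 - 4) = P - 1*(-2) = P + 2 = 2 + P)
sqrt(k(2*(-2) + s(-3))**4 + 2331) = sqrt((2 + (2*(-2) + (2/3 - 4/3*(-3)**2)))**4 + 2331) = sqrt((2 + (-4 + (2/3 - 4/3*9)))**4 + 2331) = sqrt((2 + (-4 + (2/3 - 12)))**4 + 2331) = sqrt((2 + (-4 - 34/3))**4 + 2331) = sqrt((2 - 46/3)**4 + 2331) = sqrt((-40/3)**4 + 2331) = sqrt(2560000/81 + 2331) = sqrt(2748811/81) = sqrt(2748811)/9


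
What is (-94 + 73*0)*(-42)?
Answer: 3948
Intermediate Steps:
(-94 + 73*0)*(-42) = (-94 + 0)*(-42) = -94*(-42) = 3948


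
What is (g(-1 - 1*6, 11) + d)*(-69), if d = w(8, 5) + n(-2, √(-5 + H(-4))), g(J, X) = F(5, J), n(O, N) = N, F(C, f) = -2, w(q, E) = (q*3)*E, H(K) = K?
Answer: -8142 - 207*I ≈ -8142.0 - 207.0*I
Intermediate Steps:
w(q, E) = 3*E*q (w(q, E) = (3*q)*E = 3*E*q)
g(J, X) = -2
d = 120 + 3*I (d = 3*5*8 + √(-5 - 4) = 120 + √(-9) = 120 + 3*I ≈ 120.0 + 3.0*I)
(g(-1 - 1*6, 11) + d)*(-69) = (-2 + (120 + 3*I))*(-69) = (118 + 3*I)*(-69) = -8142 - 207*I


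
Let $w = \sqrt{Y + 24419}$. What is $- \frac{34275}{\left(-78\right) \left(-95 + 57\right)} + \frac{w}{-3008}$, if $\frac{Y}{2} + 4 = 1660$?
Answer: $- \frac{11425}{988} - \frac{\sqrt{27731}}{3008} \approx -11.619$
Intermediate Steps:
$Y = 3312$ ($Y = -8 + 2 \cdot 1660 = -8 + 3320 = 3312$)
$w = \sqrt{27731}$ ($w = \sqrt{3312 + 24419} = \sqrt{27731} \approx 166.53$)
$- \frac{34275}{\left(-78\right) \left(-95 + 57\right)} + \frac{w}{-3008} = - \frac{34275}{\left(-78\right) \left(-95 + 57\right)} + \frac{\sqrt{27731}}{-3008} = - \frac{34275}{\left(-78\right) \left(-38\right)} + \sqrt{27731} \left(- \frac{1}{3008}\right) = - \frac{34275}{2964} - \frac{\sqrt{27731}}{3008} = \left(-34275\right) \frac{1}{2964} - \frac{\sqrt{27731}}{3008} = - \frac{11425}{988} - \frac{\sqrt{27731}}{3008}$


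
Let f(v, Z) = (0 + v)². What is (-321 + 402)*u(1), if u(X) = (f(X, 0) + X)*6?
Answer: 972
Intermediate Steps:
f(v, Z) = v²
u(X) = 6*X + 6*X² (u(X) = (X² + X)*6 = (X + X²)*6 = 6*X + 6*X²)
(-321 + 402)*u(1) = (-321 + 402)*(6*1*(1 + 1)) = 81*(6*1*2) = 81*12 = 972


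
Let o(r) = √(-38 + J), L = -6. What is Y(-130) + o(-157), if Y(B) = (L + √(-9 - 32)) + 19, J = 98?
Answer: 13 + 2*√15 + I*√41 ≈ 20.746 + 6.4031*I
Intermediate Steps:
o(r) = 2*√15 (o(r) = √(-38 + 98) = √60 = 2*√15)
Y(B) = 13 + I*√41 (Y(B) = (-6 + √(-9 - 32)) + 19 = (-6 + √(-41)) + 19 = (-6 + I*√41) + 19 = 13 + I*√41)
Y(-130) + o(-157) = (13 + I*√41) + 2*√15 = 13 + 2*√15 + I*√41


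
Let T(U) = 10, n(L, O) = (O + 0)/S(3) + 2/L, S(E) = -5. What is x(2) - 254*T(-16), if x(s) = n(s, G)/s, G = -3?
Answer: -12696/5 ≈ -2539.2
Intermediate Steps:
n(L, O) = 2/L - O/5 (n(L, O) = (O + 0)/(-5) + 2/L = O*(-⅕) + 2/L = -O/5 + 2/L = 2/L - O/5)
x(s) = (⅗ + 2/s)/s (x(s) = (2/s - ⅕*(-3))/s = (2/s + ⅗)/s = (⅗ + 2/s)/s)
x(2) - 254*T(-16) = (⅕)*(10 + 3*2)/2² - 254*10 = (⅕)*(¼)*(10 + 6) - 2540 = (⅕)*(¼)*16 - 2540 = ⅘ - 2540 = -12696/5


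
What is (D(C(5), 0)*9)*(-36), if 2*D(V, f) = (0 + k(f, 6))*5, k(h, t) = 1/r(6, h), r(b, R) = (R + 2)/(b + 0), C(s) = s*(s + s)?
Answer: -2430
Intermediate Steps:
C(s) = 2*s² (C(s) = s*(2*s) = 2*s²)
r(b, R) = (2 + R)/b
k(h, t) = 1/(⅓ + h/6) (k(h, t) = 1/((2 + h)/6) = 1/(⅓ + h/6))
D(V, f) = 15/(2 + f) (D(V, f) = ((0 + 6/(2 + f))*5)/2 = ((6/(2 + f))*5)/2 = (30/(2 + f))/2 = 15/(2 + f))
(D(C(5), 0)*9)*(-36) = ((15/(2 + 0))*9)*(-36) = ((15/2)*9)*(-36) = (135/2)*(-36) = -2430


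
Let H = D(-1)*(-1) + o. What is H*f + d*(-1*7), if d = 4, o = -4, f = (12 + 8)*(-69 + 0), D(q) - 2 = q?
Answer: 6872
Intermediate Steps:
D(q) = 2 + q
f = -1380 (f = 20*(-69) = -1380)
H = -5 (H = (2 - 1)*(-1) - 4 = 1*(-1) - 4 = -1 - 4 = -5)
H*f + d*(-1*7) = -5*(-1380) + 4*(-1*7) = 6900 + 4*(-7) = 6900 - 28 = 6872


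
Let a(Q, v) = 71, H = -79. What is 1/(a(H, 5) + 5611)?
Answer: 1/5682 ≈ 0.00017599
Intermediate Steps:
1/(a(H, 5) + 5611) = 1/(71 + 5611) = 1/5682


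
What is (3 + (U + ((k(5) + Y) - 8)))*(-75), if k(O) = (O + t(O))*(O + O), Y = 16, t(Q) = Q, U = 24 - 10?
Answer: -9375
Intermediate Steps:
U = 14
k(O) = 4*O² (k(O) = (O + O)*(O + O) = (2*O)*(2*O) = 4*O²)
(3 + (U + ((k(5) + Y) - 8)))*(-75) = (3 + (14 + ((4*5² + 16) - 8)))*(-75) = (3 + (14 + ((4*25 + 16) - 8)))*(-75) = (3 + (14 + ((100 + 16) - 8)))*(-75) = (3 + (14 + (116 - 8)))*(-75) = (3 + (14 + 108))*(-75) = (3 + 122)*(-75) = 125*(-75) = -9375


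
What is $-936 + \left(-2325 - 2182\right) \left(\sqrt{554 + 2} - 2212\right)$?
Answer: $9968548 - 9014 \sqrt{139} \approx 9.8623 \cdot 10^{6}$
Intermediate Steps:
$-936 + \left(-2325 - 2182\right) \left(\sqrt{554 + 2} - 2212\right) = -936 - 4507 \left(\sqrt{556} - 2212\right) = -936 - 4507 \left(2 \sqrt{139} - 2212\right) = -936 - 4507 \left(-2212 + 2 \sqrt{139}\right) = -936 + \left(9969484 - 9014 \sqrt{139}\right) = 9968548 - 9014 \sqrt{139}$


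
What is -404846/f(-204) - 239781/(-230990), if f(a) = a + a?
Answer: 23403302047/23560980 ≈ 993.31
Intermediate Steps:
f(a) = 2*a
-404846/f(-204) - 239781/(-230990) = -404846/(2*(-204)) - 239781/(-230990) = -404846/(-408) - 239781*(-1/230990) = -404846*(-1/408) + 239781/230990 = 202423/204 + 239781/230990 = 23403302047/23560980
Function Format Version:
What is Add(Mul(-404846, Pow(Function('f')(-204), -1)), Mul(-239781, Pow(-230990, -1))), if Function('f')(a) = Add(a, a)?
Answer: Rational(23403302047, 23560980) ≈ 993.31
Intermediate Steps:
Function('f')(a) = Mul(2, a)
Add(Mul(-404846, Pow(Function('f')(-204), -1)), Mul(-239781, Pow(-230990, -1))) = Add(Mul(-404846, Pow(Mul(2, -204), -1)), Mul(-239781, Pow(-230990, -1))) = Add(Mul(-404846, Pow(-408, -1)), Mul(-239781, Rational(-1, 230990))) = Add(Mul(-404846, Rational(-1, 408)), Rational(239781, 230990)) = Add(Rational(202423, 204), Rational(239781, 230990)) = Rational(23403302047, 23560980)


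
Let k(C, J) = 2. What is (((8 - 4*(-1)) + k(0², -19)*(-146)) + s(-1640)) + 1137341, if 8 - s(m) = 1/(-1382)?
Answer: 1571429359/1382 ≈ 1.1371e+6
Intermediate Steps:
s(m) = 11057/1382 (s(m) = 8 - 1/(-1382) = 8 - 1*(-1/1382) = 8 + 1/1382 = 11057/1382)
(((8 - 4*(-1)) + k(0², -19)*(-146)) + s(-1640)) + 1137341 = (((8 - 4*(-1)) + 2*(-146)) + 11057/1382) + 1137341 = (((8 + 4) - 292) + 11057/1382) + 1137341 = ((12 - 292) + 11057/1382) + 1137341 = (-280 + 11057/1382) + 1137341 = -375903/1382 + 1137341 = 1571429359/1382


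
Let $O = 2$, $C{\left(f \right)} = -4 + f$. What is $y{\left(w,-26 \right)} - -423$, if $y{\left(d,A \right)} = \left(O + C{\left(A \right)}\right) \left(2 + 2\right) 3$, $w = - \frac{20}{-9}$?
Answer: $87$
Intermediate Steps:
$w = \frac{20}{9}$ ($w = \left(-20\right) \left(- \frac{1}{9}\right) = \frac{20}{9} \approx 2.2222$)
$y{\left(d,A \right)} = -24 + 12 A$ ($y{\left(d,A \right)} = \left(2 + \left(-4 + A\right)\right) \left(2 + 2\right) 3 = \left(-2 + A\right) 4 \cdot 3 = \left(-2 + A\right) 12 = -24 + 12 A$)
$y{\left(w,-26 \right)} - -423 = \left(-24 + 12 \left(-26\right)\right) - -423 = \left(-24 - 312\right) + 423 = -336 + 423 = 87$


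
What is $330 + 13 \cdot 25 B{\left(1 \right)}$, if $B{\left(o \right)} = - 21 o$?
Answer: $-6495$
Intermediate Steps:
$330 + 13 \cdot 25 B{\left(1 \right)} = 330 + 13 \cdot 25 \left(\left(-21\right) 1\right) = 330 + 325 \left(-21\right) = 330 - 6825 = -6495$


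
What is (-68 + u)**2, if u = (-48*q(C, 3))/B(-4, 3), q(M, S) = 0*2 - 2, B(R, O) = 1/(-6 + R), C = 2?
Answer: 1056784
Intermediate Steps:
q(M, S) = -2 (q(M, S) = 0 - 2 = -2)
u = -960 (u = (-48*(-2))/(1/(-6 - 4)) = 96/(1/(-10)) = 96/(-1/10) = 96*(-10) = -960)
(-68 + u)**2 = (-68 - 960)**2 = (-1028)**2 = 1056784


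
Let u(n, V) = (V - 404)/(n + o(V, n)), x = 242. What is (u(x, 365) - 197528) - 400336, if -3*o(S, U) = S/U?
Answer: -104821729842/175327 ≈ -5.9786e+5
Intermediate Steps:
o(S, U) = -S/(3*U)
u(n, V) = (-404 + V)/(n - V/(3*n)) (u(n, V) = (V - 404)/(n - V/(3*n)) = (-404 + V)/(n - V/(3*n)))
(u(x, 365) - 197528) - 400336 = (3*242*(-404 + 365)/(-1*365 + 3*242²) - 197528) - 400336 = (3*242*(-39)/(-365 + 3*58564) - 197528) - 400336 = (3*242*(-39)/(-365 + 175692) - 197528) - 400336 = (3*242*(-39)/175327 - 197528) - 400336 = (3*242*(1/175327)*(-39) - 197528) - 400336 = (-28314/175327 - 197528) - 400336 = -34632019970/175327 - 400336 = -104821729842/175327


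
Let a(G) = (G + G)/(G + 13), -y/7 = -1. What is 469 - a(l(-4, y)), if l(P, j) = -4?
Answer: 4229/9 ≈ 469.89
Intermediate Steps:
y = 7 (y = -7*(-1) = 7)
a(G) = 2*G/(13 + G) (a(G) = (2*G)/(13 + G) = 2*G/(13 + G))
469 - a(l(-4, y)) = 469 - 2*(-4)/(13 - 4) = 469 - 2*(-4)/9 = 469 - 1*(-8/9) = 469 + 8/9 = 4229/9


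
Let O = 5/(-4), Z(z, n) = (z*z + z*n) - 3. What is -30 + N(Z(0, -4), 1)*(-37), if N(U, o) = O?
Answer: 65/4 ≈ 16.250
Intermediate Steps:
Z(z, n) = -3 + z² + n*z (Z(z, n) = (z² + n*z) - 3 = -3 + z² + n*z)
O = -5/4 (O = 5*(-¼) = -5/4 ≈ -1.2500)
N(U, o) = -5/4
-30 + N(Z(0, -4), 1)*(-37) = -30 - 5/4*(-37) = -30 + 185/4 = 65/4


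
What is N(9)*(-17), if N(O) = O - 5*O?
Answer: 612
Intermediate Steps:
N(O) = -4*O
N(9)*(-17) = -4*9*(-17) = -36*(-17) = 612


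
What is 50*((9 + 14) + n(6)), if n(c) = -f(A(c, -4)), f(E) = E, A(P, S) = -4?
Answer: 1350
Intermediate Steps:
n(c) = 4 (n(c) = -1*(-4) = 4)
50*((9 + 14) + n(6)) = 50*((9 + 14) + 4) = 50*(23 + 4) = 50*27 = 1350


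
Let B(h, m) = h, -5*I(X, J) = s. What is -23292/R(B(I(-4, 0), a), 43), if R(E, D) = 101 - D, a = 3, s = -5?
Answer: -11646/29 ≈ -401.59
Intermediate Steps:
I(X, J) = 1 (I(X, J) = -⅕*(-5) = 1)
-23292/R(B(I(-4, 0), a), 43) = -23292/(101 - 1*43) = -23292/(101 - 43) = -23292/58 = -23292*1/58 = -11646/29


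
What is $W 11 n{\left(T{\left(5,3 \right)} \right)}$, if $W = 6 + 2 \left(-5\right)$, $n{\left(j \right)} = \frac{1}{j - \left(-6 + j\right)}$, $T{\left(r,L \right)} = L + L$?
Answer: $- \frac{22}{3} \approx -7.3333$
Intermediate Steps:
$T{\left(r,L \right)} = 2 L$
$n{\left(j \right)} = \frac{1}{6}$ ($n{\left(j \right)} = \frac{1}{j - \left(-6 + j\right)} = \frac{1}{6}$)
$W = -4$ ($W = 6 - 10 = -4$)
$W 11 n{\left(T{\left(5,3 \right)} \right)} = \left(-4\right) 11 \cdot \frac{1}{6} = \left(-44\right) \frac{1}{6} = - \frac{22}{3}$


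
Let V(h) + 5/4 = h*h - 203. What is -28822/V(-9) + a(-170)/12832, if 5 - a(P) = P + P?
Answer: 1479545701/6326176 ≈ 233.88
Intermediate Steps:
a(P) = 5 - 2*P (a(P) = 5 - (P + P) = 5 - 2*P)
V(h) = -817/4 + h² (V(h) = -5/4 + (h*h - 203) = -5/4 + (h² - 203) = -5/4 + (-203 + h²) = -817/4 + h²)
-28822/V(-9) + a(-170)/12832 = -28822/(-817/4 + (-9)²) + (5 - 2*(-170))/12832 = -28822/(-817/4 + 81) + (5 + 340)*(1/12832) = -28822/(-493/4) + 345*(1/12832) = -28822*(-4/493) + 345/12832 = 115288/493 + 345/12832 = 1479545701/6326176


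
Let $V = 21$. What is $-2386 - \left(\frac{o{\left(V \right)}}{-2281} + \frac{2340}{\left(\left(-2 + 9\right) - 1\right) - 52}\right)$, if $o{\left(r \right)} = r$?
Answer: $- \frac{122507465}{52463} \approx -2335.1$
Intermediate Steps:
$-2386 - \left(\frac{o{\left(V \right)}}{-2281} + \frac{2340}{\left(\left(-2 + 9\right) - 1\right) - 52}\right) = -2386 - \left(\frac{21}{-2281} + \frac{2340}{\left(\left(-2 + 9\right) - 1\right) - 52}\right) = -2386 - \left(21 \left(- \frac{1}{2281}\right) + \frac{2340}{\left(7 - 1\right) - 52}\right) = -2386 - \left(- \frac{21}{2281} + \frac{2340}{6 - 52}\right) = -2386 - \left(- \frac{21}{2281} + \frac{2340}{-46}\right) = -2386 - \left(- \frac{21}{2281} + 2340 \left(- \frac{1}{46}\right)\right) = -2386 - \left(- \frac{21}{2281} - \frac{1170}{23}\right) = -2386 - - \frac{2669253}{52463} = -2386 + \frac{2669253}{52463} = - \frac{122507465}{52463}$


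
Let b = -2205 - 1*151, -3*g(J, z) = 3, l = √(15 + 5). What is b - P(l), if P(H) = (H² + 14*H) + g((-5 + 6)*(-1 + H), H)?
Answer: -2375 - 28*√5 ≈ -2437.6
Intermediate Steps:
l = 2*√5 (l = √20 = 2*√5 ≈ 4.4721)
g(J, z) = -1 (g(J, z) = -⅓*3 = -1)
b = -2356 (b = -2205 - 151 = -2356)
P(H) = -1 + H² + 14*H (P(H) = (H² + 14*H) - 1 = -1 + H² + 14*H)
b - P(l) = -2356 - (-1 + (2*√5)² + 14*(2*√5)) = -2356 - (-1 + 20 + 28*√5) = -2356 - (19 + 28*√5) = -2356 + (-19 - 28*√5) = -2375 - 28*√5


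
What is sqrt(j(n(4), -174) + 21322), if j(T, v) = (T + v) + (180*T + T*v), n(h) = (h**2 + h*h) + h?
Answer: 10*sqrt(214) ≈ 146.29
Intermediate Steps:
n(h) = h + 2*h**2 (n(h) = (h**2 + h**2) + h = 2*h**2 + h = h + 2*h**2)
j(T, v) = v + 181*T + T*v
sqrt(j(n(4), -174) + 21322) = sqrt((-174 + 181*(4*(1 + 2*4)) + (4*(1 + 2*4))*(-174)) + 21322) = sqrt((-174 + 181*(4*(1 + 8)) + (4*(1 + 8))*(-174)) + 21322) = sqrt((-174 + 181*(4*9) + (4*9)*(-174)) + 21322) = sqrt((-174 + 181*36 + 36*(-174)) + 21322) = sqrt((-174 + 6516 - 6264) + 21322) = sqrt(78 + 21322) = sqrt(21400) = 10*sqrt(214)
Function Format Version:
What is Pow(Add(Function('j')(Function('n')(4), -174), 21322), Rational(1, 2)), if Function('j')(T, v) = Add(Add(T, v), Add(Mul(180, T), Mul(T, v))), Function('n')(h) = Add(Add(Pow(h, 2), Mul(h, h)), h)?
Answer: Mul(10, Pow(214, Rational(1, 2))) ≈ 146.29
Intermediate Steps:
Function('n')(h) = Add(h, Mul(2, Pow(h, 2))) (Function('n')(h) = Add(Add(Pow(h, 2), Pow(h, 2)), h) = Add(Mul(2, Pow(h, 2)), h) = Add(h, Mul(2, Pow(h, 2))))
Function('j')(T, v) = Add(v, Mul(181, T), Mul(T, v))
Pow(Add(Function('j')(Function('n')(4), -174), 21322), Rational(1, 2)) = Pow(Add(Add(-174, Mul(181, Mul(4, Add(1, Mul(2, 4)))), Mul(Mul(4, Add(1, Mul(2, 4))), -174)), 21322), Rational(1, 2)) = Pow(Add(Add(-174, Mul(181, Mul(4, Add(1, 8))), Mul(Mul(4, Add(1, 8)), -174)), 21322), Rational(1, 2)) = Pow(Add(Add(-174, Mul(181, Mul(4, 9)), Mul(Mul(4, 9), -174)), 21322), Rational(1, 2)) = Pow(Add(Add(-174, Mul(181, 36), Mul(36, -174)), 21322), Rational(1, 2)) = Pow(Add(Add(-174, 6516, -6264), 21322), Rational(1, 2)) = Pow(Add(78, 21322), Rational(1, 2)) = Pow(21400, Rational(1, 2)) = Mul(10, Pow(214, Rational(1, 2)))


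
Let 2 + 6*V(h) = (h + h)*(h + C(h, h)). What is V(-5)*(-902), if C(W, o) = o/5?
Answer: -26158/3 ≈ -8719.3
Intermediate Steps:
C(W, o) = o/5 (C(W, o) = o*(⅕) = o/5)
V(h) = -⅓ + 2*h²/5 (V(h) = -⅓ + ((h + h)*(h + h/5))/6 = -⅓ + ((2*h)*(6*h/5))/6 = -⅓ + (12*h²/5)/6 = -⅓ + 2*h²/5)
V(-5)*(-902) = (-⅓ + (⅖)*(-5)²)*(-902) = (-⅓ + (⅖)*25)*(-902) = (-⅓ + 10)*(-902) = (29/3)*(-902) = -26158/3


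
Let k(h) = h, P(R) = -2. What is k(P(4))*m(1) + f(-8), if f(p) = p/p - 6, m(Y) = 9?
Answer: -23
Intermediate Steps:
f(p) = -5 (f(p) = 1 - 6 = -5)
k(P(4))*m(1) + f(-8) = -2*9 - 5 = -18 - 5 = -23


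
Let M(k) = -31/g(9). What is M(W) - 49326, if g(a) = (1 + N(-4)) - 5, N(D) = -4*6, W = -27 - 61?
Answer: -1381097/28 ≈ -49325.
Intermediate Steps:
W = -88
N(D) = -24
g(a) = -28 (g(a) = (1 - 24) - 5 = -23 - 5 = -28)
M(k) = 31/28 (M(k) = -31/(-28) = -31*(-1/28) = 31/28)
M(W) - 49326 = 31/28 - 49326 = -1381097/28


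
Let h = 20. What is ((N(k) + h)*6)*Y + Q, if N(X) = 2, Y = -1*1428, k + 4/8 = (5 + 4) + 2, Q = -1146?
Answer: -189642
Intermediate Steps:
k = 21/2 (k = -½ + ((5 + 4) + 2) = -½ + (9 + 2) = -½ + 11 = 21/2 ≈ 10.500)
Y = -1428
((N(k) + h)*6)*Y + Q = ((2 + 20)*6)*(-1428) - 1146 = (22*6)*(-1428) - 1146 = 132*(-1428) - 1146 = -188496 - 1146 = -189642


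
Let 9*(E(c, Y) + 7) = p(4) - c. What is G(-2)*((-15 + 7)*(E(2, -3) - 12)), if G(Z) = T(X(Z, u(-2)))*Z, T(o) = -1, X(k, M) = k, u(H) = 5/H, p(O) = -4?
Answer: 944/3 ≈ 314.67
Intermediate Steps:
G(Z) = -Z
E(c, Y) = -67/9 - c/9 (E(c, Y) = -7 + (-4 - c)/9 = -7 + (-4/9 - c/9) = -67/9 - c/9)
G(-2)*((-15 + 7)*(E(2, -3) - 12)) = (-1*(-2))*((-15 + 7)*((-67/9 - ⅑*2) - 12)) = 2*(-8*((-67/9 - 2/9) - 12)) = 2*(-8*(-23/3 - 12)) = 2*(-8*(-59/3)) = 2*(472/3) = 944/3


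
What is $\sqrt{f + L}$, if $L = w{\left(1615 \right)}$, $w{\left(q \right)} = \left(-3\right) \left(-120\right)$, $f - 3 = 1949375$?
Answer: $\sqrt{1949738} \approx 1396.3$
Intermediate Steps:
$f = 1949378$ ($f = 3 + 1949375 = 1949378$)
$w{\left(q \right)} = 360$
$L = 360$
$\sqrt{f + L} = \sqrt{1949378 + 360} = \sqrt{1949738}$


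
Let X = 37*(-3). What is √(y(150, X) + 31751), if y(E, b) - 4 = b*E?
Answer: √15105 ≈ 122.90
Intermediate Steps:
X = -111
y(E, b) = 4 + E*b (y(E, b) = 4 + b*E = 4 + E*b)
√(y(150, X) + 31751) = √((4 + 150*(-111)) + 31751) = √((4 - 16650) + 31751) = √(-16646 + 31751) = √15105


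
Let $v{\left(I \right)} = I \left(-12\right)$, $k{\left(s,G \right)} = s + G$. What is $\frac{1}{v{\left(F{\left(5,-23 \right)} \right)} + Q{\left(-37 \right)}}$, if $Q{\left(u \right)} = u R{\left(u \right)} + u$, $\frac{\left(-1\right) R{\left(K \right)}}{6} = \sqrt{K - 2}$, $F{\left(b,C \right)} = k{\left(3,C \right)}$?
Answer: $- \frac{i}{- 203 i + 222 \sqrt{39}} \approx 0.0001034 - 0.00070616 i$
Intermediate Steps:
$k{\left(s,G \right)} = G + s$
$F{\left(b,C \right)} = 3 + C$ ($F{\left(b,C \right)} = C + 3 = 3 + C$)
$R{\left(K \right)} = - 6 \sqrt{-2 + K}$ ($R{\left(K \right)} = - 6 \sqrt{K - 2} = - 6 \sqrt{-2 + K}$)
$Q{\left(u \right)} = u - 6 u \sqrt{-2 + u}$ ($Q{\left(u \right)} = u \left(- 6 \sqrt{-2 + u}\right) + u = - 6 u \sqrt{-2 + u} + u = u - 6 u \sqrt{-2 + u}$)
$v{\left(I \right)} = - 12 I$
$\frac{1}{v{\left(F{\left(5,-23 \right)} \right)} + Q{\left(-37 \right)}} = \frac{1}{- 12 \left(3 - 23\right) - 37 \left(1 - 6 \sqrt{-2 - 37}\right)} = \frac{1}{\left(-12\right) \left(-20\right) - 37 \left(1 - 6 \sqrt{-39}\right)} = \frac{1}{240 - 37 \left(1 - 6 i \sqrt{39}\right)} = \frac{1}{240 - \left(37 - 222 i \sqrt{39}\right)} = \frac{1}{203 + 222 i \sqrt{39}}$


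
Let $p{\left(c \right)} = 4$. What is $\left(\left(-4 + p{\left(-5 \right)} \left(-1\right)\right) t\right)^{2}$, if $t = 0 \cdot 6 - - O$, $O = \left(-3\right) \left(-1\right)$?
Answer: $576$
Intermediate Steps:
$O = 3$
$t = 3$ ($t = 0 \cdot 6 - \left(-1\right) 3 = 0 - -3 = 0 + 3 = 3$)
$\left(\left(-4 + p{\left(-5 \right)} \left(-1\right)\right) t\right)^{2} = \left(\left(-4 + 4 \left(-1\right)\right) 3\right)^{2} = \left(\left(-4 - 4\right) 3\right)^{2} = \left(\left(-8\right) 3\right)^{2} = \left(-24\right)^{2} = 576$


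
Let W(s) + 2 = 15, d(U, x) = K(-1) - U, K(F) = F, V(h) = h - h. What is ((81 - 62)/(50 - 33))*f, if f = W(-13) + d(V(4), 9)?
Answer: 228/17 ≈ 13.412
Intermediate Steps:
V(h) = 0
d(U, x) = -1 - U
W(s) = 13 (W(s) = -2 + 15 = 13)
f = 12 (f = 13 + (-1 - 1*0) = 13 + (-1 + 0) = 13 - 1 = 12)
((81 - 62)/(50 - 33))*f = ((81 - 62)/(50 - 33))*12 = (19/17)*12 = 228/17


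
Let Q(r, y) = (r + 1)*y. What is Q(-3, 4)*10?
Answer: -80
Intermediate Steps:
Q(r, y) = y*(1 + r) (Q(r, y) = (1 + r)*y = y*(1 + r))
Q(-3, 4)*10 = (4*(1 - 3))*10 = (4*(-2))*10 = -8*10 = -80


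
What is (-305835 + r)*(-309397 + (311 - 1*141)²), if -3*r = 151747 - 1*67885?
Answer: 93626813133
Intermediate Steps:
r = -27954 (r = -(151747 - 1*67885)/3 = -(151747 - 67885)/3 = -⅓*83862 = -27954)
(-305835 + r)*(-309397 + (311 - 1*141)²) = (-305835 - 27954)*(-309397 + (311 - 1*141)²) = -333789*(-309397 + (311 - 141)²) = -333789*(-309397 + 170²) = -333789*(-309397 + 28900) = -333789*(-280497) = 93626813133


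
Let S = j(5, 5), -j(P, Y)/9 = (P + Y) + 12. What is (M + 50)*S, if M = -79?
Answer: 5742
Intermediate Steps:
j(P, Y) = -108 - 9*P - 9*Y (j(P, Y) = -9*((P + Y) + 12) = -9*(12 + P + Y) = -108 - 9*P - 9*Y)
S = -198 (S = -108 - 9*5 - 9*5 = -108 - 45 - 45 = -198)
(M + 50)*S = (-79 + 50)*(-198) = -29*(-198) = 5742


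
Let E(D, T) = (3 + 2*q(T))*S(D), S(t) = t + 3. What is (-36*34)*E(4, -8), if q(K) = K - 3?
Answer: 162792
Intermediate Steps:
q(K) = -3 + K
S(t) = 3 + t
E(D, T) = (-3 + 2*T)*(3 + D) (E(D, T) = (3 + 2*(-3 + T))*(3 + D) = (3 + (-6 + 2*T))*(3 + D) = (-3 + 2*T)*(3 + D))
(-36*34)*E(4, -8) = (-36*34)*((-3 + 2*(-8))*(3 + 4)) = -1224*(-3 - 16)*7 = -(-23256)*7 = -1224*(-133) = 162792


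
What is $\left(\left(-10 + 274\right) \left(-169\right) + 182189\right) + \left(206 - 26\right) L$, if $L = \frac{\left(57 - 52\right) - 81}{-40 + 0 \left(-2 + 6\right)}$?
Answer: $137915$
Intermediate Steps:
$L = \frac{19}{10}$ ($L = \frac{\left(57 - 52\right) - 81}{-40 + 0 \cdot 4} = \frac{5 - 81}{-40 + 0} = - \frac{76}{-40} = \left(-76\right) \left(- \frac{1}{40}\right) = \frac{19}{10} \approx 1.9$)
$\left(\left(-10 + 274\right) \left(-169\right) + 182189\right) + \left(206 - 26\right) L = \left(\left(-10 + 274\right) \left(-169\right) + 182189\right) + \left(206 - 26\right) \frac{19}{10} = \left(264 \left(-169\right) + 182189\right) + 180 \cdot \frac{19}{10} = \left(-44616 + 182189\right) + 342 = 137573 + 342 = 137915$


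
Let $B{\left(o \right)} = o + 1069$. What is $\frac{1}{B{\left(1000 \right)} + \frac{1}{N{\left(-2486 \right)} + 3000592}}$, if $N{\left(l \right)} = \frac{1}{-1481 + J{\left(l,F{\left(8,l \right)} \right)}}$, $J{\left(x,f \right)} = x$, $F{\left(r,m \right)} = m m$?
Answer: $\frac{11903348463}{24628027973914} \approx 0.00048333$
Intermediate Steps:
$F{\left(r,m \right)} = m^{2}$
$B{\left(o \right)} = 1069 + o$
$N{\left(l \right)} = \frac{1}{-1481 + l}$
$\frac{1}{B{\left(1000 \right)} + \frac{1}{N{\left(-2486 \right)} + 3000592}} = \frac{1}{\left(1069 + 1000\right) + \frac{1}{\frac{1}{-1481 - 2486} + 3000592}} = \frac{1}{2069 + \frac{1}{\frac{1}{-3967} + 3000592}} = \frac{1}{2069 + \frac{1}{- \frac{1}{3967} + 3000592}} = \frac{1}{2069 + \frac{1}{\frac{11903348463}{3967}}} = \frac{1}{2069 + \frac{3967}{11903348463}} = \frac{1}{\frac{24628027973914}{11903348463}} = \frac{11903348463}{24628027973914}$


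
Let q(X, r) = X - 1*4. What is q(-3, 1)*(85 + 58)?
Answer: -1001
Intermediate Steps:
q(X, r) = -4 + X (q(X, r) = X - 4 = -4 + X)
q(-3, 1)*(85 + 58) = (-4 - 3)*(85 + 58) = -7*143 = -1001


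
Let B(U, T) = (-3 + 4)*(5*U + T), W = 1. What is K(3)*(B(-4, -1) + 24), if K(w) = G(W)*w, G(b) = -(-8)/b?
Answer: 72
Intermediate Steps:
B(U, T) = T + 5*U (B(U, T) = 1*(T + 5*U) = T + 5*U)
G(b) = 8/b
K(w) = 8*w (K(w) = (8/1)*w = (8*1)*w = 8*w)
K(3)*(B(-4, -1) + 24) = (8*3)*((-1 + 5*(-4)) + 24) = 24*((-1 - 20) + 24) = 24*(-21 + 24) = 24*3 = 72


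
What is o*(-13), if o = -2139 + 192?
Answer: 25311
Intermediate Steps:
o = -1947
o*(-13) = -1947*(-13) = 25311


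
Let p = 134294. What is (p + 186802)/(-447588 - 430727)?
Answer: -321096/878315 ≈ -0.36558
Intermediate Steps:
(p + 186802)/(-447588 - 430727) = (134294 + 186802)/(-447588 - 430727) = 321096/(-878315) = 321096*(-1/878315) = -321096/878315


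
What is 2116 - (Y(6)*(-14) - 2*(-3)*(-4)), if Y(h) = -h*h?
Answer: 1636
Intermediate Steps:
Y(h) = -h²
2116 - (Y(6)*(-14) - 2*(-3)*(-4)) = 2116 - (-1*6²*(-14) - 2*(-3)*(-4)) = 2116 - (-1*36*(-14) + 6*(-4)) = 2116 - (-36*(-14) - 24) = 2116 - (504 - 24) = 2116 - 1*480 = 2116 - 480 = 1636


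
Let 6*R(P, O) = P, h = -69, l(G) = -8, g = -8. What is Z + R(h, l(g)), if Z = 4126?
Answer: 8229/2 ≈ 4114.5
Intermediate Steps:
R(P, O) = P/6
Z + R(h, l(g)) = 4126 + (⅙)*(-69) = 4126 - 23/2 = 8229/2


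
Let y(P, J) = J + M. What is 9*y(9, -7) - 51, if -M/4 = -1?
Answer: -78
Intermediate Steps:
M = 4 (M = -4*(-1) = 4)
y(P, J) = 4 + J (y(P, J) = J + 4 = 4 + J)
9*y(9, -7) - 51 = 9*(4 - 7) - 51 = 9*(-3) - 51 = -27 - 51 = -78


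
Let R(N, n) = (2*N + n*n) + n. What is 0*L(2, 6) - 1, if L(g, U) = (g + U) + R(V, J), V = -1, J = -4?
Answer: -1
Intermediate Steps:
R(N, n) = n + n² + 2*N (R(N, n) = (2*N + n²) + n = (n² + 2*N) + n = n + n² + 2*N)
L(g, U) = 10 + U + g (L(g, U) = (g + U) + (-4 + (-4)² + 2*(-1)) = (U + g) + (-4 + 16 - 2) = (U + g) + 10 = 10 + U + g)
0*L(2, 6) - 1 = 0*(10 + 6 + 2) - 1 = 0*18 - 1 = 0 - 1 = -1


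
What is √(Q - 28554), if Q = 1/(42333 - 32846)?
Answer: I*√2569950478139/9487 ≈ 168.98*I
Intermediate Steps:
Q = 1/9487 ≈ 0.00010541
√(Q - 28554) = √(1/9487 - 28554) = √(-270891797/9487) = I*√2569950478139/9487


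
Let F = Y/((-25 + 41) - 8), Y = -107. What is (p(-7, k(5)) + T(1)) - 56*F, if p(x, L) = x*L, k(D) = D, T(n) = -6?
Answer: 708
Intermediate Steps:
p(x, L) = L*x
F = -107/8 (F = -107/((-25 + 41) - 8) = -107/(16 - 8) = -107/8 ≈ -13.375)
(p(-7, k(5)) + T(1)) - 56*F = (5*(-7) - 6) - 56*(-107/8) = (-35 - 6) + 749 = -41 + 749 = 708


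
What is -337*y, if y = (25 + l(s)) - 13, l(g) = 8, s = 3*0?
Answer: -6740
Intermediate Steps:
s = 0
y = 20 (y = (25 + 8) - 13 = 33 - 13 = 20)
-337*y = -337*20 = -1*6740 = -6740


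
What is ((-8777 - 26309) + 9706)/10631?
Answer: -25380/10631 ≈ -2.3874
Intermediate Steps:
((-8777 - 26309) + 9706)/10631 = (-35086 + 9706)*(1/10631) = -25380*1/10631 = -25380/10631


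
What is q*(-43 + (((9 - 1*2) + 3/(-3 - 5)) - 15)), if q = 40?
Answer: -2055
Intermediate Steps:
q*(-43 + (((9 - 1*2) + 3/(-3 - 5)) - 15)) = 40*(-43 + (((9 - 1*2) + 3/(-3 - 5)) - 15)) = 40*(-43 + (((9 - 2) + 3/(-8)) - 15)) = 40*(-43 + ((7 - 1/8*3) - 15)) = 40*(-43 + ((7 - 3/8) - 15)) = 40*(-43 + (53/8 - 15)) = 40*(-43 - 67/8) = 40*(-411/8) = -2055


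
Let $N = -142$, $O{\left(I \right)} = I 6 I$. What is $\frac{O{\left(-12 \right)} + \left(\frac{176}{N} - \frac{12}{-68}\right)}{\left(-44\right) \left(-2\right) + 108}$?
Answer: $\frac{148795}{33796} \approx 4.4027$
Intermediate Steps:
$O{\left(I \right)} = 6 I^{2}$ ($O{\left(I \right)} = 6 I I = 6 I^{2}$)
$\frac{O{\left(-12 \right)} + \left(\frac{176}{N} - \frac{12}{-68}\right)}{\left(-44\right) \left(-2\right) + 108} = \frac{6 \left(-12\right)^{2} + \left(\frac{176}{-142} - \frac{12}{-68}\right)}{\left(-44\right) \left(-2\right) + 108} = \frac{6 \cdot 144 + \left(176 \left(- \frac{1}{142}\right) - - \frac{3}{17}\right)}{88 + 108} = \frac{864 + \left(- \frac{88}{71} + \frac{3}{17}\right)}{196} = \left(864 - \frac{1283}{1207}\right) \frac{1}{196} = \frac{1041565}{1207} \cdot \frac{1}{196} = \frac{148795}{33796}$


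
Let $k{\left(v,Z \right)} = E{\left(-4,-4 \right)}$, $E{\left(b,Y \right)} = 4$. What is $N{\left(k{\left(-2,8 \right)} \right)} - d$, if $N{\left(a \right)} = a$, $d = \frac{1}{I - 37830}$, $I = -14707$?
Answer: $\frac{210149}{52537} \approx 4.0$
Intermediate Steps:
$k{\left(v,Z \right)} = 4$
$d = - \frac{1}{52537}$ ($d = \frac{1}{-14707 - 37830} = \frac{1}{-52537} = - \frac{1}{52537} \approx -1.9034 \cdot 10^{-5}$)
$N{\left(k{\left(-2,8 \right)} \right)} - d = 4 - - \frac{1}{52537} = 4 + \frac{1}{52537} = \frac{210149}{52537}$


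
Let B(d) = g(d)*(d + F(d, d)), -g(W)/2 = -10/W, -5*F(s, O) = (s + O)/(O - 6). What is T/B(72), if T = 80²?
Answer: 13200/41 ≈ 321.95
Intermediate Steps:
T = 6400
F(s, O) = -(O + s)/(5*(-6 + O)) (F(s, O) = -(s + O)/(5*(O - 6)) = -(O + s)/(5*(-6 + O)))
g(W) = 20/W (g(W) = -(-20)/W = 20/W)
B(d) = 20*(d - 2*d/(5*(-6 + d)))/d (B(d) = (20/d)*(d + (-d - d)/(5*(-6 + d))) = (20/d)*(d + (-2*d)/(5*(-6 + d))) = (20/d)*(d - 2*d/(5*(-6 + d))) = 20*(d - 2*d/(5*(-6 + d)))/d)
T/B(72) = 6400/((4*(-32 + 5*72)/(-6 + 72))) = 6400/((4*(-32 + 360)/66)) = 6400/((4*(1/66)*328)) = 6400/(656/33) = 6400*(33/656) = 13200/41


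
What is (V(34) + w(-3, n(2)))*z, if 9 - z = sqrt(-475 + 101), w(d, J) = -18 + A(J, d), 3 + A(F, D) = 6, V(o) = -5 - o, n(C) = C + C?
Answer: -486 + 54*I*sqrt(374) ≈ -486.0 + 1044.3*I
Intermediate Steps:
n(C) = 2*C
A(F, D) = 3 (A(F, D) = -3 + 6 = 3)
w(d, J) = -15 (w(d, J) = -18 + 3 = -15)
z = 9 - I*sqrt(374) (z = 9 - sqrt(-475 + 101) = 9 - sqrt(-374) = 9 - I*sqrt(374) ≈ 9.0 - 19.339*I)
(V(34) + w(-3, n(2)))*z = ((-5 - 1*34) - 15)*(9 - I*sqrt(374)) = ((-5 - 34) - 15)*(9 - I*sqrt(374)) = (-39 - 15)*(9 - I*sqrt(374)) = -54*(9 - I*sqrt(374)) = -486 + 54*I*sqrt(374)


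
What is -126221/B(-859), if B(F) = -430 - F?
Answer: -126221/429 ≈ -294.22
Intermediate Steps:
-126221/B(-859) = -126221/(-430 - 1*(-859)) = -126221/(-430 + 859) = -126221/429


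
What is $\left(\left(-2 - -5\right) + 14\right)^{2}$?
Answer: $289$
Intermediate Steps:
$\left(\left(-2 - -5\right) + 14\right)^{2} = \left(\left(-2 + 5\right) + 14\right)^{2} = \left(3 + 14\right)^{2} = 17^{2} = 289$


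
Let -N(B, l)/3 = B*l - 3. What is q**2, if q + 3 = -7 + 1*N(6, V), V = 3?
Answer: 3025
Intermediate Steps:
N(B, l) = 9 - 3*B*l (N(B, l) = -3*(B*l - 3) = -3*(-3 + B*l) = 9 - 3*B*l)
q = -55 (q = -3 + (-7 + 1*(9 - 3*6*3)) = -3 + (-7 + 1*(9 - 54)) = -3 + (-7 + 1*(-45)) = -3 + (-7 - 45) = -3 - 52 = -55)
q**2 = (-55)**2 = 3025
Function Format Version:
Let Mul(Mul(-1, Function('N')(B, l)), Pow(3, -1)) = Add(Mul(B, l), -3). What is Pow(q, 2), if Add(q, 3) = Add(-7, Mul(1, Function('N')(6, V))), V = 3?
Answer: 3025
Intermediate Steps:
Function('N')(B, l) = Add(9, Mul(-3, B, l)) (Function('N')(B, l) = Mul(-3, Add(Mul(B, l), -3)) = Mul(-3, Add(-3, Mul(B, l))) = Add(9, Mul(-3, B, l)))
q = -55 (q = Add(-3, Add(-7, Mul(1, Add(9, Mul(-3, 6, 3))))) = Add(-3, Add(-7, Mul(1, Add(9, -54)))) = Add(-3, Add(-7, Mul(1, -45))) = Add(-3, Add(-7, -45)) = Add(-3, -52) = -55)
Pow(q, 2) = Pow(-55, 2) = 3025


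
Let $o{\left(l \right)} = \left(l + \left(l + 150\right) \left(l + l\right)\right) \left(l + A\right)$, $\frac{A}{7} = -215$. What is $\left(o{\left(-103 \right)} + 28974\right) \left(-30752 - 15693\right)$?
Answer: $-732124332030$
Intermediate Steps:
$A = -1505$ ($A = 7 \left(-215\right) = -1505$)
$o{\left(l \right)} = \left(-1505 + l\right) \left(l + 2 l \left(150 + l\right)\right)$ ($o{\left(l \right)} = \left(l + \left(l + 150\right) \left(l + l\right)\right) \left(l - 1505\right) = \left(l + \left(150 + l\right) 2 l\right) \left(-1505 + l\right) = \left(l + 2 l \left(150 + l\right)\right) \left(-1505 + l\right) = \left(-1505 + l\right) \left(l + 2 l \left(150 + l\right)\right)$)
$\left(o{\left(-103 \right)} + 28974\right) \left(-30752 - 15693\right) = \left(- 103 \left(-453005 - -279027 + 2 \left(-103\right)^{2}\right) + 28974\right) \left(-30752 - 15693\right) = \left(- 103 \left(-453005 + 279027 + 2 \cdot 10609\right) + 28974\right) \left(-46445\right) = \left(- 103 \left(-453005 + 279027 + 21218\right) + 28974\right) \left(-46445\right) = \left(\left(-103\right) \left(-152760\right) + 28974\right) \left(-46445\right) = \left(15734280 + 28974\right) \left(-46445\right) = 15763254 \left(-46445\right) = -732124332030$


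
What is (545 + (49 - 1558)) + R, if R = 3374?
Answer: 2410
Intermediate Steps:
(545 + (49 - 1558)) + R = (545 + (49 - 1558)) + 3374 = (545 - 1509) + 3374 = -964 + 3374 = 2410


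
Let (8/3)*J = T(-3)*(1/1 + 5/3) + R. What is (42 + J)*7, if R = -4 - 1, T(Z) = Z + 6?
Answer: 2415/8 ≈ 301.88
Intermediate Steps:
T(Z) = 6 + Z
R = -5
J = 9/8 (J = 3*((6 - 3)*(1/1 + 5/3) - 5)/8 = 3*(3*(1*1 + 5*(1/3)) - 5)/8 = 3*(3*(1 + 5/3) - 5)/8 = 3*(3*(8/3) - 5)/8 = 3*(8 - 5)/8 = (3/8)*3 = 9/8 ≈ 1.1250)
(42 + J)*7 = (42 + 9/8)*7 = (345/8)*7 = 2415/8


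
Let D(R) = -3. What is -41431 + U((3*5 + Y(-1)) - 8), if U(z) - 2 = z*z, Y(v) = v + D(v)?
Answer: -41420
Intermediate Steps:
Y(v) = -3 + v (Y(v) = v - 3 = -3 + v)
U(z) = 2 + z² (U(z) = 2 + z*z = 2 + z²)
-41431 + U((3*5 + Y(-1)) - 8) = -41431 + (2 + ((3*5 + (-3 - 1)) - 8)²) = -41431 + (2 + ((15 - 4) - 8)²) = -41431 + (2 + (11 - 8)²) = -41431 + (2 + 3²) = -41431 + (2 + 9) = -41431 + 11 = -41420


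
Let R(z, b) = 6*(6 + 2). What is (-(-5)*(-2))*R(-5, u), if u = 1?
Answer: -480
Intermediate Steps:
R(z, b) = 48 (R(z, b) = 6*8 = 48)
(-(-5)*(-2))*R(-5, u) = -(-5)*(-2)*48 = -5*2*48 = -10*48 = -480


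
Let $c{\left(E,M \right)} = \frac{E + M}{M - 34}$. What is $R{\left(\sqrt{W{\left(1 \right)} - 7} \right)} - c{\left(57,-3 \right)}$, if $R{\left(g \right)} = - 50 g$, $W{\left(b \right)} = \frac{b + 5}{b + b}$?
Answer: $\frac{54}{37} - 100 i \approx 1.4595 - 100.0 i$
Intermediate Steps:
$W{\left(b \right)} = \frac{5 + b}{2 b}$
$c{\left(E,M \right)} = \frac{E + M}{-34 + M}$
$R{\left(\sqrt{W{\left(1 \right)} - 7} \right)} - c{\left(57,-3 \right)} = - 50 \sqrt{\frac{5 + 1}{2 \cdot 1} - 7} - \frac{57 - 3}{-34 - 3} = - 50 \sqrt{\frac{1}{2} \cdot 1 \cdot 6 - 7} - \frac{1}{-37} \cdot 54 = - 50 \sqrt{3 - 7} - \left(- \frac{1}{37}\right) 54 = - 50 \sqrt{-4} - - \frac{54}{37} = - 50 \cdot 2 i + \frac{54}{37} = - 100 i + \frac{54}{37} = \frac{54}{37} - 100 i$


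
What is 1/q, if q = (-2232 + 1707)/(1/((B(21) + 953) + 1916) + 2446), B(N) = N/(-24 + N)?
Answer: -7000453/1502550 ≈ -4.6590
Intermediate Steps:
q = -1502550/7000453 (q = (-2232 + 1707)/(1/((21/(-24 + 21) + 953) + 1916) + 2446) = -525/(1/((21/(-3) + 953) + 1916) + 2446) = -525/(1/((21*(-1/3) + 953) + 1916) + 2446) = -525/(1/((-7 + 953) + 1916) + 2446) = -525/(1/(946 + 1916) + 2446) = -525/(1/2862 + 2446) = -525/7000453/2862 = -525*2862/7000453 = -1502550/7000453 ≈ -0.21464)
1/q = 1/(-1502550/7000453) = -7000453/1502550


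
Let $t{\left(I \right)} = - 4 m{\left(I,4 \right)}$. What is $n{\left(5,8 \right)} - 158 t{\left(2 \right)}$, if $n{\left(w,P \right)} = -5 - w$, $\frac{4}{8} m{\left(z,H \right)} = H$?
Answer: $5046$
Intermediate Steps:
$m{\left(z,H \right)} = 2 H$
$t{\left(I \right)} = -32$ ($t{\left(I \right)} = - 4 \cdot 2 \cdot 4 = \left(-4\right) 8 = -32$)
$n{\left(5,8 \right)} - 158 t{\left(2 \right)} = \left(-5 - 5\right) - -5056 = \left(-5 - 5\right) + 5056 = -10 + 5056 = 5046$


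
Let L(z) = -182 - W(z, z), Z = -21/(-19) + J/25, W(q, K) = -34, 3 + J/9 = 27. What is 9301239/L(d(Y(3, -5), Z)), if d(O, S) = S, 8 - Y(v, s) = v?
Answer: -9301239/148 ≈ -62846.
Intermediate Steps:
J = 216 (J = -27 + 9*27 = -27 + 243 = 216)
Y(v, s) = 8 - v
Z = 4629/475 (Z = -21/(-19) + 216/25 = -21*(-1/19) + 216*(1/25) = 21/19 + 216/25 = 4629/475 ≈ 9.7453)
L(z) = -148 (L(z) = -182 - 1*(-34) = -182 + 34 = -148)
9301239/L(d(Y(3, -5), Z)) = 9301239/(-148) = 9301239*(-1/148) = -9301239/148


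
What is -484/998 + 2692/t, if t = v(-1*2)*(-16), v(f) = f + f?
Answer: 331955/7984 ≈ 41.578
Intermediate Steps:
v(f) = 2*f
t = 64 (t = (2*(-1*2))*(-16) = (2*(-2))*(-16) = -4*(-16) = 64)
-484/998 + 2692/t = -484/998 + 2692/64 = -484*1/998 + 2692*(1/64) = -242/499 + 673/16 = 331955/7984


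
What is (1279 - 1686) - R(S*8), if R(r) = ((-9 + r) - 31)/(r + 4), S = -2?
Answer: -1235/3 ≈ -411.67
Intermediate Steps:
R(r) = (-40 + r)/(4 + r)
(1279 - 1686) - R(S*8) = (1279 - 1686) - (-40 - 2*8)/(4 - 2*8) = -407 - (-40 - 16)/(4 - 16) = -407 - (-56)/(-12) = -407 - (-1)*(-56)/12 = -407 - 1*14/3 = -407 - 14/3 = -1235/3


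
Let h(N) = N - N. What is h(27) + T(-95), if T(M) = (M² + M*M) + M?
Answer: 17955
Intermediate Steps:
T(M) = M + 2*M² (T(M) = (M² + M²) + M = 2*M² + M = M + 2*M²)
h(N) = 0
h(27) + T(-95) = 0 - 95*(1 + 2*(-95)) = 0 - 95*(1 - 190) = 0 - 95*(-189) = 0 + 17955 = 17955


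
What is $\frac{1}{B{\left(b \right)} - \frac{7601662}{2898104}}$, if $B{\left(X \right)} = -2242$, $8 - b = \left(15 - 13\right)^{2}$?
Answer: $- \frac{1449052}{3252575415} \approx -0.00044551$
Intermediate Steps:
$b = 4$ ($b = 8 - \left(15 - 13\right)^{2} = 8 - 2^{2} = 8 - 4 = 4$)
$\frac{1}{B{\left(b \right)} - \frac{7601662}{2898104}} = \frac{1}{-2242 - \frac{7601662}{2898104}} = \frac{1}{-2242 - \frac{3800831}{1449052}} = \frac{1}{- \frac{3252575415}{1449052}} = - \frac{1449052}{3252575415}$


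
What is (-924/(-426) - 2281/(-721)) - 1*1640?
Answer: -83680255/51191 ≈ -1634.7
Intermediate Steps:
(-924/(-426) - 2281/(-721)) - 1*1640 = (-924*(-1/426) - 2281*(-1/721)) - 1640 = (154/71 + 2281/721) - 1640 = 272985/51191 - 1640 = -83680255/51191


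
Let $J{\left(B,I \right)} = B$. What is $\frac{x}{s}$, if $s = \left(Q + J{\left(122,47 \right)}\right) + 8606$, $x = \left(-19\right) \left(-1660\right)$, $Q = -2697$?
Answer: $\frac{31540}{6031} \approx 5.2296$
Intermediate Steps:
$x = 31540$
$s = 6031$ ($s = \left(-2697 + 122\right) + 8606 = -2575 + 8606 = 6031$)
$\frac{x}{s} = \frac{31540}{6031}$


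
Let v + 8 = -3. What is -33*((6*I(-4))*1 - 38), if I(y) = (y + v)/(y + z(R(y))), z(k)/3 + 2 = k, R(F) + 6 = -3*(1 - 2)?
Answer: 20856/19 ≈ 1097.7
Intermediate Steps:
R(F) = -3 (R(F) = -6 - 3*(1 - 2) = -6 - 3*(-1) = -6 + 3 = -3)
v = -11 (v = -8 - 3 = -11)
z(k) = -6 + 3*k
I(y) = (-11 + y)/(-15 + y) (I(y) = (y - 11)/(y + (-6 + 3*(-3))) = (-11 + y)/(y + (-6 - 9)) = (-11 + y)/(y - 15) = (-11 + y)/(-15 + y))
-33*((6*I(-4))*1 - 38) = -33*((6*((-11 - 4)/(-15 - 4)))*1 - 38) = -33*((6*(-15/(-19)))*1 - 38) = -33*((6*(-1/19*(-15)))*1 - 38) = -33*((6*(15/19))*1 - 38) = -33*((90/19)*1 - 38) = -33*(90/19 - 38) = -33*(-632/19) = 20856/19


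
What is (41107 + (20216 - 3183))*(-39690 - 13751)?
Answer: -3107059740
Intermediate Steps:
(41107 + (20216 - 3183))*(-39690 - 13751) = (41107 + 17033)*(-53441) = 58140*(-53441) = -3107059740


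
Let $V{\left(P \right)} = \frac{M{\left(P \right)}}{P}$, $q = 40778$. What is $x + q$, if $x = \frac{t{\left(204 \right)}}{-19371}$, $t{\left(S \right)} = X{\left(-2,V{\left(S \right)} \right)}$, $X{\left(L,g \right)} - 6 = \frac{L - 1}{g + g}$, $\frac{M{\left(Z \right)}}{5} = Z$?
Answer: $\frac{2633035441}{64570} \approx 40778.0$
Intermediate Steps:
$M{\left(Z \right)} = 5 Z$
$V{\left(P \right)} = 5$ ($V{\left(P \right)} = \frac{5 P}{P} = 5$)
$X{\left(L,g \right)} = 6 + \frac{-1 + L}{2 g}$ ($X{\left(L,g \right)} = 6 + \frac{L - 1}{g + g} = 6 + \frac{-1 + L}{2 g}$)
$t{\left(S \right)} = \frac{57}{10}$ ($t{\left(S \right)} = \frac{-1 - 2 + 12 \cdot 5}{2 \cdot 5} = \frac{1}{2} \cdot \frac{1}{5} \left(-1 - 2 + 60\right) = \frac{1}{2} \cdot \frac{1}{5} \cdot 57 = \frac{57}{10}$)
$x = - \frac{19}{64570}$ ($x = \frac{57}{10 \left(-19371\right)} = \frac{57}{10} \left(- \frac{1}{19371}\right) = - \frac{19}{64570} \approx -0.00029425$)
$x + q = - \frac{19}{64570} + 40778 = \frac{2633035441}{64570}$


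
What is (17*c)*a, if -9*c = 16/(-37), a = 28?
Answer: 7616/333 ≈ 22.871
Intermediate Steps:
c = 16/333 (c = -16/(9*(-37)) = -16*(-1)/(9*37) = -⅑*(-16/37) = 16/333 ≈ 0.048048)
(17*c)*a = (17*(16/333))*28 = (272/333)*28 = 7616/333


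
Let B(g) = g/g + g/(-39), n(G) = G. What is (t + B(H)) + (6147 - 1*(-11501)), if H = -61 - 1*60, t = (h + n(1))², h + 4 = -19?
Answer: 707308/39 ≈ 18136.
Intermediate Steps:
h = -23 (h = -4 - 19 = -23)
t = 484 (t = (-23 + 1)² = (-22)² = 484)
H = -121 (H = -61 - 60 = -121)
B(g) = 1 - g/39 (B(g) = 1 + g*(-1/39) = 1 - g/39)
(t + B(H)) + (6147 - 1*(-11501)) = (484 + (1 - 1/39*(-121))) + (6147 - 1*(-11501)) = (484 + (1 + 121/39)) + (6147 + 11501) = (484 + 160/39) + 17648 = 19036/39 + 17648 = 707308/39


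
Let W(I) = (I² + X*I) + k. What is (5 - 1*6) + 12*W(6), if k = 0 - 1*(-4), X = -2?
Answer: 335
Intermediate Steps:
k = 4 (k = 0 + 4 = 4)
W(I) = 4 + I² - 2*I (W(I) = (I² - 2*I) + 4 = 4 + I² - 2*I)
(5 - 1*6) + 12*W(6) = (5 - 1*6) + 12*(4 + 6² - 2*6) = (5 - 6) + 12*(4 + 36 - 12) = -1 + 12*28 = -1 + 336 = 335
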